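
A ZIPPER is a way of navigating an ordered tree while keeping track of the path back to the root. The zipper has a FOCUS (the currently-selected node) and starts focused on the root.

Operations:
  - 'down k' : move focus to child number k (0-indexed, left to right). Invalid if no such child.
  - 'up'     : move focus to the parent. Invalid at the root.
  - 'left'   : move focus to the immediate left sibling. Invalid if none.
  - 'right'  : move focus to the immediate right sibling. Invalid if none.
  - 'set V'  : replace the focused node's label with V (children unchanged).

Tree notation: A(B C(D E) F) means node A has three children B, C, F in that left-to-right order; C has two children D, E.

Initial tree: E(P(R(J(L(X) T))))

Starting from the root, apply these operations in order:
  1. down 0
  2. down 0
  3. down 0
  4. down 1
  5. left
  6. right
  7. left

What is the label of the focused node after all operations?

Answer: L

Derivation:
Step 1 (down 0): focus=P path=0 depth=1 children=['R'] left=[] right=[] parent=E
Step 2 (down 0): focus=R path=0/0 depth=2 children=['J'] left=[] right=[] parent=P
Step 3 (down 0): focus=J path=0/0/0 depth=3 children=['L', 'T'] left=[] right=[] parent=R
Step 4 (down 1): focus=T path=0/0/0/1 depth=4 children=[] left=['L'] right=[] parent=J
Step 5 (left): focus=L path=0/0/0/0 depth=4 children=['X'] left=[] right=['T'] parent=J
Step 6 (right): focus=T path=0/0/0/1 depth=4 children=[] left=['L'] right=[] parent=J
Step 7 (left): focus=L path=0/0/0/0 depth=4 children=['X'] left=[] right=['T'] parent=J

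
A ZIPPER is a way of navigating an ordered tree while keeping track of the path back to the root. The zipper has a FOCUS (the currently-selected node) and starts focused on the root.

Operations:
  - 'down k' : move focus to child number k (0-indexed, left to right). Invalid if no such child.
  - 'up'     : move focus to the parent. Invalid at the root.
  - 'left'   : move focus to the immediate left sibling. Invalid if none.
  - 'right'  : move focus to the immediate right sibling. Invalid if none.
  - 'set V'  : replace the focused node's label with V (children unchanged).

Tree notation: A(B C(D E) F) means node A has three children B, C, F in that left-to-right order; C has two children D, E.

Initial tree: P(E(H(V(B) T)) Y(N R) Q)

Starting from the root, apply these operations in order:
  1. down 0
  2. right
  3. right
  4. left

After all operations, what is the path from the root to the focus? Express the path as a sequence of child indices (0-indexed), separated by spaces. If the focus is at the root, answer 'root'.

Answer: 1

Derivation:
Step 1 (down 0): focus=E path=0 depth=1 children=['H'] left=[] right=['Y', 'Q'] parent=P
Step 2 (right): focus=Y path=1 depth=1 children=['N', 'R'] left=['E'] right=['Q'] parent=P
Step 3 (right): focus=Q path=2 depth=1 children=[] left=['E', 'Y'] right=[] parent=P
Step 4 (left): focus=Y path=1 depth=1 children=['N', 'R'] left=['E'] right=['Q'] parent=P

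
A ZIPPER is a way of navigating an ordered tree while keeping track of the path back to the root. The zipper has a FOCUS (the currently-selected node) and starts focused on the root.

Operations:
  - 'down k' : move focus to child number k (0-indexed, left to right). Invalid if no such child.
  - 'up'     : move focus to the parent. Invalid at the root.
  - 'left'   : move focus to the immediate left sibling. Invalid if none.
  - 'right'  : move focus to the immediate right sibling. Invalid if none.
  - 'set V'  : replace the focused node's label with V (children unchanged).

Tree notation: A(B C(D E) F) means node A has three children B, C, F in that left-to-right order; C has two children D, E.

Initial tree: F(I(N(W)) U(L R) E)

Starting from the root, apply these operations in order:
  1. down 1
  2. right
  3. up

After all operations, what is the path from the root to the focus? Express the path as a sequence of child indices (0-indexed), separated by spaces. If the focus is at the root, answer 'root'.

Answer: root

Derivation:
Step 1 (down 1): focus=U path=1 depth=1 children=['L', 'R'] left=['I'] right=['E'] parent=F
Step 2 (right): focus=E path=2 depth=1 children=[] left=['I', 'U'] right=[] parent=F
Step 3 (up): focus=F path=root depth=0 children=['I', 'U', 'E'] (at root)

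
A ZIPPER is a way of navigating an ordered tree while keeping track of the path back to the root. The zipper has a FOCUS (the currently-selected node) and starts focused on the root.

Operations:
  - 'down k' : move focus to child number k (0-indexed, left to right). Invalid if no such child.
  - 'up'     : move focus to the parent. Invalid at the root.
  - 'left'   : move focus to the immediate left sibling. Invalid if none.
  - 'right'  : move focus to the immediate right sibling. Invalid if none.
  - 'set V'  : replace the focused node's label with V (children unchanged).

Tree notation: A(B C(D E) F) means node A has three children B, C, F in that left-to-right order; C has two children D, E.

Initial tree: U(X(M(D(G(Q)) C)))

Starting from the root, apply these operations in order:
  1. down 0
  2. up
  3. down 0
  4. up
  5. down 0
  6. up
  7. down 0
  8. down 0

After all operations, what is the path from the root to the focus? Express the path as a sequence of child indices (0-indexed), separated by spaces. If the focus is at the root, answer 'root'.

Step 1 (down 0): focus=X path=0 depth=1 children=['M'] left=[] right=[] parent=U
Step 2 (up): focus=U path=root depth=0 children=['X'] (at root)
Step 3 (down 0): focus=X path=0 depth=1 children=['M'] left=[] right=[] parent=U
Step 4 (up): focus=U path=root depth=0 children=['X'] (at root)
Step 5 (down 0): focus=X path=0 depth=1 children=['M'] left=[] right=[] parent=U
Step 6 (up): focus=U path=root depth=0 children=['X'] (at root)
Step 7 (down 0): focus=X path=0 depth=1 children=['M'] left=[] right=[] parent=U
Step 8 (down 0): focus=M path=0/0 depth=2 children=['D', 'C'] left=[] right=[] parent=X

Answer: 0 0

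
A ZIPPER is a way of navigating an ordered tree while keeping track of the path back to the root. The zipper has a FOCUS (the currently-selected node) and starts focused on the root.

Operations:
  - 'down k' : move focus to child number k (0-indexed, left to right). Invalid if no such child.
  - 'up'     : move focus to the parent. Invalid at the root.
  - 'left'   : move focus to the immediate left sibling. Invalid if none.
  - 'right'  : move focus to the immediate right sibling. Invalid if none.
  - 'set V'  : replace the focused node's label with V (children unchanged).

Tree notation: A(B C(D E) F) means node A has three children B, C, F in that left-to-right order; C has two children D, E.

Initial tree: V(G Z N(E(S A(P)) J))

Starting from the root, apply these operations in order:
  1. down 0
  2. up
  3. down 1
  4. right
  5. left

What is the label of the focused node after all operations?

Answer: Z

Derivation:
Step 1 (down 0): focus=G path=0 depth=1 children=[] left=[] right=['Z', 'N'] parent=V
Step 2 (up): focus=V path=root depth=0 children=['G', 'Z', 'N'] (at root)
Step 3 (down 1): focus=Z path=1 depth=1 children=[] left=['G'] right=['N'] parent=V
Step 4 (right): focus=N path=2 depth=1 children=['E', 'J'] left=['G', 'Z'] right=[] parent=V
Step 5 (left): focus=Z path=1 depth=1 children=[] left=['G'] right=['N'] parent=V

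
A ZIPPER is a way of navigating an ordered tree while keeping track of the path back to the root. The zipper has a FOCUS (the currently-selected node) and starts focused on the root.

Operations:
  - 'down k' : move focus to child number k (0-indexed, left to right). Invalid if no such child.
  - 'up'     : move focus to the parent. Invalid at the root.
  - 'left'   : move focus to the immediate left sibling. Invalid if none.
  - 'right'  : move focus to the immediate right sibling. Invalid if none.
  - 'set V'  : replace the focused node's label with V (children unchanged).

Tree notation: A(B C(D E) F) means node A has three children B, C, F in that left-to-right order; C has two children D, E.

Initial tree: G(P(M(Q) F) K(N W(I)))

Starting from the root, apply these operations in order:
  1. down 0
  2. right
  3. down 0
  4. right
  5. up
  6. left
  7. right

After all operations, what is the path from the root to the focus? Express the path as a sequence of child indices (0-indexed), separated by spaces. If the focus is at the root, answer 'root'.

Answer: 1

Derivation:
Step 1 (down 0): focus=P path=0 depth=1 children=['M', 'F'] left=[] right=['K'] parent=G
Step 2 (right): focus=K path=1 depth=1 children=['N', 'W'] left=['P'] right=[] parent=G
Step 3 (down 0): focus=N path=1/0 depth=2 children=[] left=[] right=['W'] parent=K
Step 4 (right): focus=W path=1/1 depth=2 children=['I'] left=['N'] right=[] parent=K
Step 5 (up): focus=K path=1 depth=1 children=['N', 'W'] left=['P'] right=[] parent=G
Step 6 (left): focus=P path=0 depth=1 children=['M', 'F'] left=[] right=['K'] parent=G
Step 7 (right): focus=K path=1 depth=1 children=['N', 'W'] left=['P'] right=[] parent=G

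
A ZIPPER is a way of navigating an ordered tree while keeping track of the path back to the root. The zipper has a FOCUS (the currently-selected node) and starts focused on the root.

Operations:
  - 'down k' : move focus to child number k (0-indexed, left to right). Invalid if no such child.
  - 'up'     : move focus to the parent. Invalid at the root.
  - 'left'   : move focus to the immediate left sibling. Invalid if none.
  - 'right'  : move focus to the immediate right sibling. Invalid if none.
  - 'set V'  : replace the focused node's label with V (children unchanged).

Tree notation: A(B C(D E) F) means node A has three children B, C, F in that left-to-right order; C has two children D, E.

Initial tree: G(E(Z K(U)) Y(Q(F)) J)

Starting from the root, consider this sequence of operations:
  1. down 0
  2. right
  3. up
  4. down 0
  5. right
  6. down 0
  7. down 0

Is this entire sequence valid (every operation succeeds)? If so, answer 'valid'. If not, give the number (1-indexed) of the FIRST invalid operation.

Step 1 (down 0): focus=E path=0 depth=1 children=['Z', 'K'] left=[] right=['Y', 'J'] parent=G
Step 2 (right): focus=Y path=1 depth=1 children=['Q'] left=['E'] right=['J'] parent=G
Step 3 (up): focus=G path=root depth=0 children=['E', 'Y', 'J'] (at root)
Step 4 (down 0): focus=E path=0 depth=1 children=['Z', 'K'] left=[] right=['Y', 'J'] parent=G
Step 5 (right): focus=Y path=1 depth=1 children=['Q'] left=['E'] right=['J'] parent=G
Step 6 (down 0): focus=Q path=1/0 depth=2 children=['F'] left=[] right=[] parent=Y
Step 7 (down 0): focus=F path=1/0/0 depth=3 children=[] left=[] right=[] parent=Q

Answer: valid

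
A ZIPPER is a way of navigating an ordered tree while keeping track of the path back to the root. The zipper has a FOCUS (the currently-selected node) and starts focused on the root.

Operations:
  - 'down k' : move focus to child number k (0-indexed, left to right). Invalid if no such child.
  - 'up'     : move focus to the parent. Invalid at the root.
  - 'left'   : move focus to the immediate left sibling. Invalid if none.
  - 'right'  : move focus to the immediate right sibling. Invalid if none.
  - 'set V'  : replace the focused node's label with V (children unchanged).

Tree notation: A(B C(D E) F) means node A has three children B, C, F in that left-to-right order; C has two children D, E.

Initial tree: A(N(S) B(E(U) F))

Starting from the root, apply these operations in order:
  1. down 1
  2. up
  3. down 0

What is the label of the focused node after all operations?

Step 1 (down 1): focus=B path=1 depth=1 children=['E', 'F'] left=['N'] right=[] parent=A
Step 2 (up): focus=A path=root depth=0 children=['N', 'B'] (at root)
Step 3 (down 0): focus=N path=0 depth=1 children=['S'] left=[] right=['B'] parent=A

Answer: N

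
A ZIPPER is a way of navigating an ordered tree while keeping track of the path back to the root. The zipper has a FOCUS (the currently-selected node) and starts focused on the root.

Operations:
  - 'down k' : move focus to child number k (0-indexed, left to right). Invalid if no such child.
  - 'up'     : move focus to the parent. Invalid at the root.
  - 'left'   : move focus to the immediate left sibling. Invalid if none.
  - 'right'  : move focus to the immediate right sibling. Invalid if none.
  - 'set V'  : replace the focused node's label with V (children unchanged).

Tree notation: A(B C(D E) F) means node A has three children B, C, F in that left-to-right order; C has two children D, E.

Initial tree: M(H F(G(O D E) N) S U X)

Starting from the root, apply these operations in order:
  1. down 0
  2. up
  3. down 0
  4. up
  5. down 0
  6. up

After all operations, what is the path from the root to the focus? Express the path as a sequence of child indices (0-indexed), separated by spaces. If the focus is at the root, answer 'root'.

Answer: root

Derivation:
Step 1 (down 0): focus=H path=0 depth=1 children=[] left=[] right=['F', 'S', 'U', 'X'] parent=M
Step 2 (up): focus=M path=root depth=0 children=['H', 'F', 'S', 'U', 'X'] (at root)
Step 3 (down 0): focus=H path=0 depth=1 children=[] left=[] right=['F', 'S', 'U', 'X'] parent=M
Step 4 (up): focus=M path=root depth=0 children=['H', 'F', 'S', 'U', 'X'] (at root)
Step 5 (down 0): focus=H path=0 depth=1 children=[] left=[] right=['F', 'S', 'U', 'X'] parent=M
Step 6 (up): focus=M path=root depth=0 children=['H', 'F', 'S', 'U', 'X'] (at root)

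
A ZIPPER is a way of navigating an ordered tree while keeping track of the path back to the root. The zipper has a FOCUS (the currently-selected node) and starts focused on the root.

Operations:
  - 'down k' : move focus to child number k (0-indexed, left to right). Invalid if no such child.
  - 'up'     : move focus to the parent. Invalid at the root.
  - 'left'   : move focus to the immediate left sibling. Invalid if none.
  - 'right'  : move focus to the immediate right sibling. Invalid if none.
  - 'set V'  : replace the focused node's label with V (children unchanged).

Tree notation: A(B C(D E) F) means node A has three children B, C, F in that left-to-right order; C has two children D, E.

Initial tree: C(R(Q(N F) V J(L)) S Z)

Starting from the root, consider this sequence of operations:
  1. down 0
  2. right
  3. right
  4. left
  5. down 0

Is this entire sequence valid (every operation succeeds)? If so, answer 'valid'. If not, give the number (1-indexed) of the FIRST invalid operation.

Answer: 5

Derivation:
Step 1 (down 0): focus=R path=0 depth=1 children=['Q', 'V', 'J'] left=[] right=['S', 'Z'] parent=C
Step 2 (right): focus=S path=1 depth=1 children=[] left=['R'] right=['Z'] parent=C
Step 3 (right): focus=Z path=2 depth=1 children=[] left=['R', 'S'] right=[] parent=C
Step 4 (left): focus=S path=1 depth=1 children=[] left=['R'] right=['Z'] parent=C
Step 5 (down 0): INVALID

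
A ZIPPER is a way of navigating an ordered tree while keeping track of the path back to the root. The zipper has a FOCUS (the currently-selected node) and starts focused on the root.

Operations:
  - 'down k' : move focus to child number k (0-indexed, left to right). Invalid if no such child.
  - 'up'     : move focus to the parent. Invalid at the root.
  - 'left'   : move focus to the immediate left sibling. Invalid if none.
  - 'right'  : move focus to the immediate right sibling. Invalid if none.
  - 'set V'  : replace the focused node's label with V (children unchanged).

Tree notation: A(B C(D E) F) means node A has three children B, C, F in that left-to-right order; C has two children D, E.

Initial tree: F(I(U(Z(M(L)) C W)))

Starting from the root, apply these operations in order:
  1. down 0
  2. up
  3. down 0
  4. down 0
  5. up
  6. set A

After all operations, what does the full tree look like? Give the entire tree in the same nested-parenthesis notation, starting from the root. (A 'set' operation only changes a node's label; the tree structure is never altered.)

Step 1 (down 0): focus=I path=0 depth=1 children=['U'] left=[] right=[] parent=F
Step 2 (up): focus=F path=root depth=0 children=['I'] (at root)
Step 3 (down 0): focus=I path=0 depth=1 children=['U'] left=[] right=[] parent=F
Step 4 (down 0): focus=U path=0/0 depth=2 children=['Z', 'C', 'W'] left=[] right=[] parent=I
Step 5 (up): focus=I path=0 depth=1 children=['U'] left=[] right=[] parent=F
Step 6 (set A): focus=A path=0 depth=1 children=['U'] left=[] right=[] parent=F

Answer: F(A(U(Z(M(L)) C W)))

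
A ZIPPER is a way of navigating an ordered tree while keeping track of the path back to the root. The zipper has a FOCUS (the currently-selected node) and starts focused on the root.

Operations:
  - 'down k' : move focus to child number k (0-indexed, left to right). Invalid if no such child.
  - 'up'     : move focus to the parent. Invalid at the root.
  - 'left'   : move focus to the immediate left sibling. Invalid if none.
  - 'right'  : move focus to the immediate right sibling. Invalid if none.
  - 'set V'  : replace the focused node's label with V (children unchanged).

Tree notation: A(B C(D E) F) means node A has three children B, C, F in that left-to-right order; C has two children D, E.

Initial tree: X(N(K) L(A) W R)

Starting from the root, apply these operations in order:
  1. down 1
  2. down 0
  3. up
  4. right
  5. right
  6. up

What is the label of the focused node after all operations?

Step 1 (down 1): focus=L path=1 depth=1 children=['A'] left=['N'] right=['W', 'R'] parent=X
Step 2 (down 0): focus=A path=1/0 depth=2 children=[] left=[] right=[] parent=L
Step 3 (up): focus=L path=1 depth=1 children=['A'] left=['N'] right=['W', 'R'] parent=X
Step 4 (right): focus=W path=2 depth=1 children=[] left=['N', 'L'] right=['R'] parent=X
Step 5 (right): focus=R path=3 depth=1 children=[] left=['N', 'L', 'W'] right=[] parent=X
Step 6 (up): focus=X path=root depth=0 children=['N', 'L', 'W', 'R'] (at root)

Answer: X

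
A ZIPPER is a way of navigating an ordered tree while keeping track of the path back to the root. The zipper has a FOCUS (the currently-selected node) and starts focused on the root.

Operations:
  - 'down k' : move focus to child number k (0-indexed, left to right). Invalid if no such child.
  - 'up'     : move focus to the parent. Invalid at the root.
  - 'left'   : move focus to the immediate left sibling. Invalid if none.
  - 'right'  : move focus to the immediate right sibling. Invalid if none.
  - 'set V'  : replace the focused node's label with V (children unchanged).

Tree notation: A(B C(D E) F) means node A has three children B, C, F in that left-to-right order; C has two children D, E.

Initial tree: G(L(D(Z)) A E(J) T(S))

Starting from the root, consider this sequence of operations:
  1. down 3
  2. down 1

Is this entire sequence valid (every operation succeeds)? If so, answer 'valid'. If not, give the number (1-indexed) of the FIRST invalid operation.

Answer: 2

Derivation:
Step 1 (down 3): focus=T path=3 depth=1 children=['S'] left=['L', 'A', 'E'] right=[] parent=G
Step 2 (down 1): INVALID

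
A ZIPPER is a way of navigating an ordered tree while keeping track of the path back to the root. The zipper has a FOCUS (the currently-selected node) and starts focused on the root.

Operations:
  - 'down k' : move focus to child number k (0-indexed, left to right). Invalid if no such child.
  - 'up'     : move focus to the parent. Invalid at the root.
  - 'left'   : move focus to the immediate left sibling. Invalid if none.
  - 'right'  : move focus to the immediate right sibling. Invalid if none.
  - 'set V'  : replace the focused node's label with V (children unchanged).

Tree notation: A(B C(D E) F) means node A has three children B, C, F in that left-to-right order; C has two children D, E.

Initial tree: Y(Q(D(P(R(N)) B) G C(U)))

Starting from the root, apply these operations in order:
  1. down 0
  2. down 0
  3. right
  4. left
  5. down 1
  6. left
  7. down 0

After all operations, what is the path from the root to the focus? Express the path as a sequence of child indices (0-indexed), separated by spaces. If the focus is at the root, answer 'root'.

Step 1 (down 0): focus=Q path=0 depth=1 children=['D', 'G', 'C'] left=[] right=[] parent=Y
Step 2 (down 0): focus=D path=0/0 depth=2 children=['P', 'B'] left=[] right=['G', 'C'] parent=Q
Step 3 (right): focus=G path=0/1 depth=2 children=[] left=['D'] right=['C'] parent=Q
Step 4 (left): focus=D path=0/0 depth=2 children=['P', 'B'] left=[] right=['G', 'C'] parent=Q
Step 5 (down 1): focus=B path=0/0/1 depth=3 children=[] left=['P'] right=[] parent=D
Step 6 (left): focus=P path=0/0/0 depth=3 children=['R'] left=[] right=['B'] parent=D
Step 7 (down 0): focus=R path=0/0/0/0 depth=4 children=['N'] left=[] right=[] parent=P

Answer: 0 0 0 0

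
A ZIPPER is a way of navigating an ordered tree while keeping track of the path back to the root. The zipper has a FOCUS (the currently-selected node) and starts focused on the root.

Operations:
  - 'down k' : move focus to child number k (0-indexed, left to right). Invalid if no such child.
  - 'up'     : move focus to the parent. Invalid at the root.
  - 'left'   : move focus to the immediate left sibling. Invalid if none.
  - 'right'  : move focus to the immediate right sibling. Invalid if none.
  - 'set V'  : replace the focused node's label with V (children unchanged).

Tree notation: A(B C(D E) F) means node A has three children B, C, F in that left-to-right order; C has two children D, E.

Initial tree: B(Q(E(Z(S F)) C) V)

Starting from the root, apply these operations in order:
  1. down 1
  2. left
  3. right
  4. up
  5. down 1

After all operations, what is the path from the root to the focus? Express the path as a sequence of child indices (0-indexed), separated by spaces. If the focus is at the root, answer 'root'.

Answer: 1

Derivation:
Step 1 (down 1): focus=V path=1 depth=1 children=[] left=['Q'] right=[] parent=B
Step 2 (left): focus=Q path=0 depth=1 children=['E', 'C'] left=[] right=['V'] parent=B
Step 3 (right): focus=V path=1 depth=1 children=[] left=['Q'] right=[] parent=B
Step 4 (up): focus=B path=root depth=0 children=['Q', 'V'] (at root)
Step 5 (down 1): focus=V path=1 depth=1 children=[] left=['Q'] right=[] parent=B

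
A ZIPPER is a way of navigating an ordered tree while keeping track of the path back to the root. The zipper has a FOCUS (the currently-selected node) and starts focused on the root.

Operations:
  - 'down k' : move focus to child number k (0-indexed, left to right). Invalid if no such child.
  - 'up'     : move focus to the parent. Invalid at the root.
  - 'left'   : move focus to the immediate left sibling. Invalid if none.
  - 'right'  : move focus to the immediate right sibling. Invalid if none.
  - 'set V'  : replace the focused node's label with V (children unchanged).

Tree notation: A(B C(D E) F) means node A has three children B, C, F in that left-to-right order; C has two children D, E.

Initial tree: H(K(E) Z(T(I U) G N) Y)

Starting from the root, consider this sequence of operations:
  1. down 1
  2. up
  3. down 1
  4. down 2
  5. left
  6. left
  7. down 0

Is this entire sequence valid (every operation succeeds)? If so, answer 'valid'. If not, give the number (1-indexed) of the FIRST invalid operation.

Step 1 (down 1): focus=Z path=1 depth=1 children=['T', 'G', 'N'] left=['K'] right=['Y'] parent=H
Step 2 (up): focus=H path=root depth=0 children=['K', 'Z', 'Y'] (at root)
Step 3 (down 1): focus=Z path=1 depth=1 children=['T', 'G', 'N'] left=['K'] right=['Y'] parent=H
Step 4 (down 2): focus=N path=1/2 depth=2 children=[] left=['T', 'G'] right=[] parent=Z
Step 5 (left): focus=G path=1/1 depth=2 children=[] left=['T'] right=['N'] parent=Z
Step 6 (left): focus=T path=1/0 depth=2 children=['I', 'U'] left=[] right=['G', 'N'] parent=Z
Step 7 (down 0): focus=I path=1/0/0 depth=3 children=[] left=[] right=['U'] parent=T

Answer: valid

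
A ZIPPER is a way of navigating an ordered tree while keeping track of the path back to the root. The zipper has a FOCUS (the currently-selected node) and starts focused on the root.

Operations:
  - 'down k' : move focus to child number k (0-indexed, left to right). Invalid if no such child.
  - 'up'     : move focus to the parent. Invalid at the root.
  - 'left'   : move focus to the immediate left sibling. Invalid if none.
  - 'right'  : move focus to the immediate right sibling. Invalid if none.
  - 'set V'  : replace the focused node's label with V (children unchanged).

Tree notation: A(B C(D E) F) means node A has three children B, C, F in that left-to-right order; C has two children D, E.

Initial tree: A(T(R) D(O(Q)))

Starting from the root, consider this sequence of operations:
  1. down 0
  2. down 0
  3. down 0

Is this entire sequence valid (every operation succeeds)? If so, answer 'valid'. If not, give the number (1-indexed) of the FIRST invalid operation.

Answer: 3

Derivation:
Step 1 (down 0): focus=T path=0 depth=1 children=['R'] left=[] right=['D'] parent=A
Step 2 (down 0): focus=R path=0/0 depth=2 children=[] left=[] right=[] parent=T
Step 3 (down 0): INVALID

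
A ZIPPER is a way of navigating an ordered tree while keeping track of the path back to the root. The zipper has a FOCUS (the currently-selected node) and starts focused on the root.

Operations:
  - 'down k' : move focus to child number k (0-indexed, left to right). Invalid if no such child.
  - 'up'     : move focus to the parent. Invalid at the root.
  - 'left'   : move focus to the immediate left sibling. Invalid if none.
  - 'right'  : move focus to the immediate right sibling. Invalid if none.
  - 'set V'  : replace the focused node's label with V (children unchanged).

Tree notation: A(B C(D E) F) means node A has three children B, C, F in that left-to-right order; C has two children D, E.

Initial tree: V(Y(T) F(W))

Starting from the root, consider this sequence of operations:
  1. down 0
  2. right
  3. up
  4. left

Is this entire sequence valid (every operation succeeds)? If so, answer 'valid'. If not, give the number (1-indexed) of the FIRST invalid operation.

Step 1 (down 0): focus=Y path=0 depth=1 children=['T'] left=[] right=['F'] parent=V
Step 2 (right): focus=F path=1 depth=1 children=['W'] left=['Y'] right=[] parent=V
Step 3 (up): focus=V path=root depth=0 children=['Y', 'F'] (at root)
Step 4 (left): INVALID

Answer: 4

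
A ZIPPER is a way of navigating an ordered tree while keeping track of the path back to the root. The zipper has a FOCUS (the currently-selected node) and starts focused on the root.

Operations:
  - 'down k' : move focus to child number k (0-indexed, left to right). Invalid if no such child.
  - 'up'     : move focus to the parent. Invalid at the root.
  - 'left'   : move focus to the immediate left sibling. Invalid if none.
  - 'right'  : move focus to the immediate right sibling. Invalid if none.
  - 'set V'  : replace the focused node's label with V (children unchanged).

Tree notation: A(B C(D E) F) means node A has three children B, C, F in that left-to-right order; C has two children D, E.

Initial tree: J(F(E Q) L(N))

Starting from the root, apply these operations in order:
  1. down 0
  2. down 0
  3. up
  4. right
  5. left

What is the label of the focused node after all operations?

Step 1 (down 0): focus=F path=0 depth=1 children=['E', 'Q'] left=[] right=['L'] parent=J
Step 2 (down 0): focus=E path=0/0 depth=2 children=[] left=[] right=['Q'] parent=F
Step 3 (up): focus=F path=0 depth=1 children=['E', 'Q'] left=[] right=['L'] parent=J
Step 4 (right): focus=L path=1 depth=1 children=['N'] left=['F'] right=[] parent=J
Step 5 (left): focus=F path=0 depth=1 children=['E', 'Q'] left=[] right=['L'] parent=J

Answer: F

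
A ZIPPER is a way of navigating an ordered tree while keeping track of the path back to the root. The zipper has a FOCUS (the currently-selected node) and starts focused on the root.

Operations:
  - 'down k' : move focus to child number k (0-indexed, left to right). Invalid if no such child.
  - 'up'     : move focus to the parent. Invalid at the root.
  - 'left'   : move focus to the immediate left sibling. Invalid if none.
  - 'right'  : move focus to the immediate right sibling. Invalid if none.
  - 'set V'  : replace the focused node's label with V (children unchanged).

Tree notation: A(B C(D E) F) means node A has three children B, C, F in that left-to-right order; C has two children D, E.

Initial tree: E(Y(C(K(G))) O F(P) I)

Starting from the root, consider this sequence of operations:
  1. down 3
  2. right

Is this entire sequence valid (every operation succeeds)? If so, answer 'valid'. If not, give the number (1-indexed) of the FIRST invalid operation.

Answer: 2

Derivation:
Step 1 (down 3): focus=I path=3 depth=1 children=[] left=['Y', 'O', 'F'] right=[] parent=E
Step 2 (right): INVALID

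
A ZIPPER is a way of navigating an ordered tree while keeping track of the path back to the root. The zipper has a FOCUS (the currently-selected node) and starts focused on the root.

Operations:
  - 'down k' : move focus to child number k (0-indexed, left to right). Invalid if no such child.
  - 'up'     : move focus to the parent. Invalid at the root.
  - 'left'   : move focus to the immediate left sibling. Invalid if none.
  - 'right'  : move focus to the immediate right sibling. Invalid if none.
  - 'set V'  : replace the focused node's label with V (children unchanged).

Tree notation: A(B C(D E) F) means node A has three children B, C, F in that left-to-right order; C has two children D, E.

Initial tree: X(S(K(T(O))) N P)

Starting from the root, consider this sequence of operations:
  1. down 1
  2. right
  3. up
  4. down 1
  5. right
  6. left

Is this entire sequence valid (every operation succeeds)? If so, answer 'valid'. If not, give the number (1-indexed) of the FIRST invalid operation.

Answer: valid

Derivation:
Step 1 (down 1): focus=N path=1 depth=1 children=[] left=['S'] right=['P'] parent=X
Step 2 (right): focus=P path=2 depth=1 children=[] left=['S', 'N'] right=[] parent=X
Step 3 (up): focus=X path=root depth=0 children=['S', 'N', 'P'] (at root)
Step 4 (down 1): focus=N path=1 depth=1 children=[] left=['S'] right=['P'] parent=X
Step 5 (right): focus=P path=2 depth=1 children=[] left=['S', 'N'] right=[] parent=X
Step 6 (left): focus=N path=1 depth=1 children=[] left=['S'] right=['P'] parent=X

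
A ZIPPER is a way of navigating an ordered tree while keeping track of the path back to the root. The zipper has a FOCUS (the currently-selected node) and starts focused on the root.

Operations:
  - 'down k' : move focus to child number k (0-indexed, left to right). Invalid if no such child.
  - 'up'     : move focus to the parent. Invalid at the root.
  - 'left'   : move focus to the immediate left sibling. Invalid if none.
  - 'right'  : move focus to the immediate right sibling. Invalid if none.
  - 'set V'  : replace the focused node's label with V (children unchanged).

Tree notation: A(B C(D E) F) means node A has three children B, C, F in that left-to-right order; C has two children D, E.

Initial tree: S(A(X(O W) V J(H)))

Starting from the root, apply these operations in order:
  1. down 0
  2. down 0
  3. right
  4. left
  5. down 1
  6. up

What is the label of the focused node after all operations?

Step 1 (down 0): focus=A path=0 depth=1 children=['X', 'V', 'J'] left=[] right=[] parent=S
Step 2 (down 0): focus=X path=0/0 depth=2 children=['O', 'W'] left=[] right=['V', 'J'] parent=A
Step 3 (right): focus=V path=0/1 depth=2 children=[] left=['X'] right=['J'] parent=A
Step 4 (left): focus=X path=0/0 depth=2 children=['O', 'W'] left=[] right=['V', 'J'] parent=A
Step 5 (down 1): focus=W path=0/0/1 depth=3 children=[] left=['O'] right=[] parent=X
Step 6 (up): focus=X path=0/0 depth=2 children=['O', 'W'] left=[] right=['V', 'J'] parent=A

Answer: X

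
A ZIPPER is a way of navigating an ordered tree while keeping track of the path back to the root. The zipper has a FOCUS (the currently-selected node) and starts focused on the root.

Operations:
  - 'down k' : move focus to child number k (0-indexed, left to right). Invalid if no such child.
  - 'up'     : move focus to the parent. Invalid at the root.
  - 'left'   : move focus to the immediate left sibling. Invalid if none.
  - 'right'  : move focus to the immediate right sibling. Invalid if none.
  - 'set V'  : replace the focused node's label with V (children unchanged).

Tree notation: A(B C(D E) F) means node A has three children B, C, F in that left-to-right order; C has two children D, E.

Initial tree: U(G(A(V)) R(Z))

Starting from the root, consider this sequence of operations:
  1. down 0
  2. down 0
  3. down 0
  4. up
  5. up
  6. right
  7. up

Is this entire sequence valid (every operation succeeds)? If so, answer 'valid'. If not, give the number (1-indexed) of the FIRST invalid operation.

Step 1 (down 0): focus=G path=0 depth=1 children=['A'] left=[] right=['R'] parent=U
Step 2 (down 0): focus=A path=0/0 depth=2 children=['V'] left=[] right=[] parent=G
Step 3 (down 0): focus=V path=0/0/0 depth=3 children=[] left=[] right=[] parent=A
Step 4 (up): focus=A path=0/0 depth=2 children=['V'] left=[] right=[] parent=G
Step 5 (up): focus=G path=0 depth=1 children=['A'] left=[] right=['R'] parent=U
Step 6 (right): focus=R path=1 depth=1 children=['Z'] left=['G'] right=[] parent=U
Step 7 (up): focus=U path=root depth=0 children=['G', 'R'] (at root)

Answer: valid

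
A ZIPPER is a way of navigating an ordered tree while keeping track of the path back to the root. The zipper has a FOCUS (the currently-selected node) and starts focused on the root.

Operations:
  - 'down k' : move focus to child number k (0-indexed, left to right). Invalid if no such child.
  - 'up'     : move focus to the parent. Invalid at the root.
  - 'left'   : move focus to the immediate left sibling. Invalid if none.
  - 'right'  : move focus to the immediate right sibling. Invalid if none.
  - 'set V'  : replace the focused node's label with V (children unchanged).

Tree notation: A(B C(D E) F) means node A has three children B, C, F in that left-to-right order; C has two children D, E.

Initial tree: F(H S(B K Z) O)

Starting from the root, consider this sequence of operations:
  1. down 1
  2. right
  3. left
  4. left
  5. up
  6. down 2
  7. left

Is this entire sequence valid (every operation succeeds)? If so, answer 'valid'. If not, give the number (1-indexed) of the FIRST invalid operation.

Answer: valid

Derivation:
Step 1 (down 1): focus=S path=1 depth=1 children=['B', 'K', 'Z'] left=['H'] right=['O'] parent=F
Step 2 (right): focus=O path=2 depth=1 children=[] left=['H', 'S'] right=[] parent=F
Step 3 (left): focus=S path=1 depth=1 children=['B', 'K', 'Z'] left=['H'] right=['O'] parent=F
Step 4 (left): focus=H path=0 depth=1 children=[] left=[] right=['S', 'O'] parent=F
Step 5 (up): focus=F path=root depth=0 children=['H', 'S', 'O'] (at root)
Step 6 (down 2): focus=O path=2 depth=1 children=[] left=['H', 'S'] right=[] parent=F
Step 7 (left): focus=S path=1 depth=1 children=['B', 'K', 'Z'] left=['H'] right=['O'] parent=F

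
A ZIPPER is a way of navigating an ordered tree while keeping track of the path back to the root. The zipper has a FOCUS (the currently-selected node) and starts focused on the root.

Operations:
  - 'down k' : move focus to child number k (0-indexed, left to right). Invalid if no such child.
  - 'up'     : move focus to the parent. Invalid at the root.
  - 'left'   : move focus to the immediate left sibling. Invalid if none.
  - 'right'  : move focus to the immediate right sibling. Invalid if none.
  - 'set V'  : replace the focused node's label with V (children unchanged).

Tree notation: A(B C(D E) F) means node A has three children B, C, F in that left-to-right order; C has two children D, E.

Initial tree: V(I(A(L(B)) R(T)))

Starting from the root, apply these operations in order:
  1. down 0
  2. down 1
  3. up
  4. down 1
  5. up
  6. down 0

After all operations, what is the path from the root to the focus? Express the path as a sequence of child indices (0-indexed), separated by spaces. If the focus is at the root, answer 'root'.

Step 1 (down 0): focus=I path=0 depth=1 children=['A', 'R'] left=[] right=[] parent=V
Step 2 (down 1): focus=R path=0/1 depth=2 children=['T'] left=['A'] right=[] parent=I
Step 3 (up): focus=I path=0 depth=1 children=['A', 'R'] left=[] right=[] parent=V
Step 4 (down 1): focus=R path=0/1 depth=2 children=['T'] left=['A'] right=[] parent=I
Step 5 (up): focus=I path=0 depth=1 children=['A', 'R'] left=[] right=[] parent=V
Step 6 (down 0): focus=A path=0/0 depth=2 children=['L'] left=[] right=['R'] parent=I

Answer: 0 0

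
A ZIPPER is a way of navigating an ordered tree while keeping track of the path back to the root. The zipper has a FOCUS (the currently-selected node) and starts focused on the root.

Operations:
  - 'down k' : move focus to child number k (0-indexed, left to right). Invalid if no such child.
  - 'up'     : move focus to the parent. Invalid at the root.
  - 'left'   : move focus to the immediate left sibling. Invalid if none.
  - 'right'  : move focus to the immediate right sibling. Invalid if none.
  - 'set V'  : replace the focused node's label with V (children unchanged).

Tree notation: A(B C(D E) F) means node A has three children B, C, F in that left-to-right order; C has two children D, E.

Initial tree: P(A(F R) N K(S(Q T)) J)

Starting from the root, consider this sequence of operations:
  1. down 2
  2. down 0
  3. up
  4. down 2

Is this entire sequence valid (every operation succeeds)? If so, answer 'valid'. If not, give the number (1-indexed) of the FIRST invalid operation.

Answer: 4

Derivation:
Step 1 (down 2): focus=K path=2 depth=1 children=['S'] left=['A', 'N'] right=['J'] parent=P
Step 2 (down 0): focus=S path=2/0 depth=2 children=['Q', 'T'] left=[] right=[] parent=K
Step 3 (up): focus=K path=2 depth=1 children=['S'] left=['A', 'N'] right=['J'] parent=P
Step 4 (down 2): INVALID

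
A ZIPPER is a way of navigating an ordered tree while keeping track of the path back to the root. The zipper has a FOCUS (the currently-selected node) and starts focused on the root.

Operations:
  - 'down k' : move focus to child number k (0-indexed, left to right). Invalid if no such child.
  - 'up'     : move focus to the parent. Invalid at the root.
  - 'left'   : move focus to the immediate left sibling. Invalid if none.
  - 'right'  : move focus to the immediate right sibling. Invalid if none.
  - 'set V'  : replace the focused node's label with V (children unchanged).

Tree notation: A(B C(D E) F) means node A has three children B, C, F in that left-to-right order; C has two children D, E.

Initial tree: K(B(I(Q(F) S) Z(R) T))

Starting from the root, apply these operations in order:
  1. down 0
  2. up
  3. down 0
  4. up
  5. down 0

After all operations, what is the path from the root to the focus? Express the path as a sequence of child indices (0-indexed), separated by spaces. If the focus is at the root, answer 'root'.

Step 1 (down 0): focus=B path=0 depth=1 children=['I', 'Z', 'T'] left=[] right=[] parent=K
Step 2 (up): focus=K path=root depth=0 children=['B'] (at root)
Step 3 (down 0): focus=B path=0 depth=1 children=['I', 'Z', 'T'] left=[] right=[] parent=K
Step 4 (up): focus=K path=root depth=0 children=['B'] (at root)
Step 5 (down 0): focus=B path=0 depth=1 children=['I', 'Z', 'T'] left=[] right=[] parent=K

Answer: 0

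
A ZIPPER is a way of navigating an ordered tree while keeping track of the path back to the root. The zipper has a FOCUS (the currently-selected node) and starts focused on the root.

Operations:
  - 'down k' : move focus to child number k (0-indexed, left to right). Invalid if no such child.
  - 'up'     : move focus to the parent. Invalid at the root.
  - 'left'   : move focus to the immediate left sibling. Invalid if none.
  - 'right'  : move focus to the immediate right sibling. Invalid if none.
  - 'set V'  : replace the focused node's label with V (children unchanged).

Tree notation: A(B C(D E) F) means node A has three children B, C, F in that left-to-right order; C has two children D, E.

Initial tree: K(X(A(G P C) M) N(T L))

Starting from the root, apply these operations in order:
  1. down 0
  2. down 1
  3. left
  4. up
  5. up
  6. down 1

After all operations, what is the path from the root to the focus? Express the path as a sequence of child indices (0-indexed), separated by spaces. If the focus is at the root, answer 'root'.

Answer: 1

Derivation:
Step 1 (down 0): focus=X path=0 depth=1 children=['A', 'M'] left=[] right=['N'] parent=K
Step 2 (down 1): focus=M path=0/1 depth=2 children=[] left=['A'] right=[] parent=X
Step 3 (left): focus=A path=0/0 depth=2 children=['G', 'P', 'C'] left=[] right=['M'] parent=X
Step 4 (up): focus=X path=0 depth=1 children=['A', 'M'] left=[] right=['N'] parent=K
Step 5 (up): focus=K path=root depth=0 children=['X', 'N'] (at root)
Step 6 (down 1): focus=N path=1 depth=1 children=['T', 'L'] left=['X'] right=[] parent=K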